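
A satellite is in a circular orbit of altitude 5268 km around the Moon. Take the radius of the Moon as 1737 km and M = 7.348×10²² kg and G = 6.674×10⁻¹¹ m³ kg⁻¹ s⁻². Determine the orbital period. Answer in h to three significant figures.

μ = GM = 6.674×10⁻¹¹ × 7.348×10²² = 4.904×10¹² m³/s².
r = 1737 + 5268 = 7005.0 km = 7.0050×10⁶ m.
Kepler's third law: T = 2π√(r³/μ) = 2π√((7.005×10⁶)³ / 4.904×10¹²).
r³/μ = 7.009×10⁷ s², so T = 2π × 8.372×10³ = 5.260×10⁴ s.
Converting: 5.260×10⁴ s ÷ 3600 = 14.61 h.

T ≈ 14.6 h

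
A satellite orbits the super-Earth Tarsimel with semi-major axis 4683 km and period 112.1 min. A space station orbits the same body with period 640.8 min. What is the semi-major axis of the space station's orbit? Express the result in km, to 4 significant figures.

a₂ ≈ 14970 km

Kepler's third law: a³ ∝ T², so a₂ = a₁ (T₂/T₁)^(2/3).
T₂/T₁ = 5.716, (T₂/T₁)^(2/3) = 3.197.
a₂ = 4683 × 3.197 = 14970 km.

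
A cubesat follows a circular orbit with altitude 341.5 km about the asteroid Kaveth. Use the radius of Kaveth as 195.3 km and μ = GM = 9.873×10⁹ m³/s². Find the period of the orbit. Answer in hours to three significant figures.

T ≈ 6.91 hours

r = 195.3 + 341.5 = 536.80 km = 5.3680×10⁵ m.
Kepler's third law: T = 2π√(r³/μ) = 2π√((5.368×10⁵)³ / 9.873×10⁹).
r³/μ = 1.567×10⁷ s², so T = 2π × 3.958×10³ = 2.487×10⁴ s.
Converting: 2.487×10⁴ s ÷ 3600 = 6.908 hours.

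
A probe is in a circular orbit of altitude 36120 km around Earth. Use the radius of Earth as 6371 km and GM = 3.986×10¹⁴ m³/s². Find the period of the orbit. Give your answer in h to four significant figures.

r = 6371 + 36120 = 42491 km = 4.2491×10⁷ m.
Kepler's third law: T = 2π√(r³/μ) = 2π√((4.249×10⁷)³ / 3.986×10¹⁴).
r³/μ = 1.925×10⁸ s², so T = 2π × 1.387×10⁴ = 8.717×10⁴ s.
Converting: 8.717×10⁴ s ÷ 3600 = 24.21 h.

T ≈ 24.21 h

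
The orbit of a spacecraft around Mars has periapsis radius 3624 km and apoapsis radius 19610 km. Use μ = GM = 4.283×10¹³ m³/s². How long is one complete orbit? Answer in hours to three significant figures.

Semi-major axis a = (r_p + r_a)/2 = (3624.0 + 19610)/2 = 11617 km = 1.162×10⁷ m.
By Kepler's third law T = 2π√(a³/μ) = 2π × 6.050×10³ = 3.801×10⁴ s.
= 10.56 hours.

T ≈ 10.6 hours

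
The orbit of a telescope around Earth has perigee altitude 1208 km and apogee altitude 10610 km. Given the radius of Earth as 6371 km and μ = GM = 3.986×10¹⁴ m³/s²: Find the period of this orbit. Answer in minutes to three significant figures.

T ≈ 226 minutes

r_p = 6371 + 1208 = 7579.0 km = 7.5790×10⁶ m.
r_a = 6371 + 10610 = 16981 km = 1.6981×10⁷ m.
Semi-major axis a = (r_p + r_a)/2 = (7579.0 + 16981)/2 = 12280 km = 1.228×10⁷ m.
By Kepler's third law T = 2π√(a³/μ) = 2π × 2.155×10³ = 1.354×10⁴ s.
= 225.7 minutes.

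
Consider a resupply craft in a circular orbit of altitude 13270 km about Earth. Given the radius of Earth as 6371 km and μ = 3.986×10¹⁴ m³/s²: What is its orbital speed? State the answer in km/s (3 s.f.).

v ≈ 4.50 km/s

r = 6371 + 13270 = 19641 km = 1.9641×10⁷ m.
For a circular orbit v = √(μ/r) = √(3.986×10¹⁴ / 1.964×10⁷) = √(2.029×10⁷) = 4505 m/s.
That is 4.505 km/s.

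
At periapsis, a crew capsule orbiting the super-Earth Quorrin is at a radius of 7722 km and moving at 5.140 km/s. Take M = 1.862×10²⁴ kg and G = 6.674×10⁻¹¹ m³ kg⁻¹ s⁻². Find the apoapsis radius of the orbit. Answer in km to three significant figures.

apoapsis radius ≈ 35400 km

μ = GM = 6.674×10⁻¹¹ × 1.862×10²⁴ = 1.243×10¹⁴ m³/s².
r_p = 7.722×10⁶ m.
Specific energy ε = v²/2 − μ/r = -2.883×10⁶ J/kg, so a = −μ/(2ε) = 2.155×10⁷ m.
The apsides satisfy r_p + r_a = 2a, so the apoapsis radius is 2a − r_p = 3.538×10⁷ m = 35380 km.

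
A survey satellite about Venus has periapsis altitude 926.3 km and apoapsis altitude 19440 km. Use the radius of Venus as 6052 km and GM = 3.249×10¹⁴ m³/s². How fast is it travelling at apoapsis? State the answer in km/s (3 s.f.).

v ≈ 2.34 km/s

r_p = 6052 + 926.3 = 6978.3 km = 6.9783×10⁶ m.
r_a = 6052 + 19440 = 25492 km = 2.5492×10⁷ m.
Semi-major axis a = (r_p + r_a)/2 = 16235 km = 1.624×10⁷ m.
Vis-viva: v² = μ(2/r − 1/a) = 3.249×10¹⁴ × (7.846×10⁻⁸ − 6.159×10⁻⁸) = 5.478×10⁶ m²/s².
v = 2341 m/s = 2.341 km/s.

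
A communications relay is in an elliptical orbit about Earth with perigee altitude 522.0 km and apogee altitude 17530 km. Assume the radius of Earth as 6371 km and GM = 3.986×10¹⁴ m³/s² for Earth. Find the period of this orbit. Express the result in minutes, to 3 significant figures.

r_p = 6371 + 522.0 = 6893.0 km = 6.8930×10⁶ m.
r_a = 6371 + 17530 = 23901 km = 2.3901×10⁷ m.
Semi-major axis a = (r_p + r_a)/2 = (6893.0 + 23901)/2 = 15397 km = 1.540×10⁷ m.
By Kepler's third law T = 2π√(a³/μ) = 2π × 3.026×10³ = 1.901×10⁴ s.
= 316.9 minutes.

T ≈ 317 minutes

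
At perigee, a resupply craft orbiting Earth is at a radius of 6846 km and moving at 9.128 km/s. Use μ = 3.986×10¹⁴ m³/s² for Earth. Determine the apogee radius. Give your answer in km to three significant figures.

apogee radius ≈ 17200 km

r_p = 6.846×10⁶ m.
Specific energy ε = v²/2 − μ/r = -1.656×10⁷ J/kg, so a = −μ/(2ε) = 1.203×10⁷ m.
The apsides satisfy r_p + r_a = 2a, so the apogee radius is 2a − r_p = 1.722×10⁷ m = 17219 km.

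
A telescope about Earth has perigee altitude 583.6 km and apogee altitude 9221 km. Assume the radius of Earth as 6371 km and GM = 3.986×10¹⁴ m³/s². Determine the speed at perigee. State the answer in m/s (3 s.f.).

v ≈ 8900 m/s

r_p = 6371 + 583.6 = 6954.6 km = 6.9546×10⁶ m.
r_a = 6371 + 9221 = 15592 km = 1.5592×10⁷ m.
Semi-major axis a = (r_p + r_a)/2 = 11273 km = 1.127×10⁷ m.
Vis-viva: v² = μ(2/r − 1/a) = 3.986×10¹⁴ × (2.876×10⁻⁷ − 8.871×10⁻⁸) = 7.927×10⁷ m²/s².
v = 8903 m/s.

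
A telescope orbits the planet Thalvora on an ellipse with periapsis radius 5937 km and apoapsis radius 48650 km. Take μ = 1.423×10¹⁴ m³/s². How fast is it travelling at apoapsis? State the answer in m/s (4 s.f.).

v ≈ 797.7 m/s

Semi-major axis a = (r_p + r_a)/2 = 27294 km = 2.729×10⁷ m.
Vis-viva: v² = μ(2/r − 1/a) = 1.423×10¹⁴ × (4.111×10⁻⁸ − 3.664×10⁻⁸) = 6.363×10⁵ m²/s².
v = 797.7 m/s.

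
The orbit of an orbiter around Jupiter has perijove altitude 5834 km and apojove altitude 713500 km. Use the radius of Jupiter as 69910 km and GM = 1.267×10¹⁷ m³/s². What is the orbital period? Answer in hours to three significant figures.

r_p = 69910 + 5834 = 75744 km = 7.5744×10⁷ m.
r_a = 69910 + 713500 = 783410 km = 7.8341×10⁸ m.
Semi-major axis a = (r_p + r_a)/2 = (75744 + 7.8341×10⁵)/2 = 4.2958×10⁵ km = 4.296×10⁸ m.
By Kepler's third law T = 2π√(a³/μ) = 2π × 2.501×10⁴ = 1.572×10⁵ s.
= 43.66 hours.

T ≈ 43.7 hours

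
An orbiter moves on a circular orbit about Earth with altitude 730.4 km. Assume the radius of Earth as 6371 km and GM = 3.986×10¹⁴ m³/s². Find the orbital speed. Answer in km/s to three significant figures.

v ≈ 7.49 km/s

r = 6371 + 730.4 = 7101.4 km = 7.1014×10⁶ m.
For a circular orbit v = √(μ/r) = √(3.986×10¹⁴ / 7.101×10⁶) = √(5.613×10⁷) = 7492 m/s.
That is 7.492 km/s.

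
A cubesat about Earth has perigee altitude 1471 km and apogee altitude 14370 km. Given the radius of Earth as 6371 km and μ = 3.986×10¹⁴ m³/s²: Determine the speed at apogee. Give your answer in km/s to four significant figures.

v ≈ 3.247 km/s

r_p = 6371 + 1471 = 7842.0 km = 7.8420×10⁶ m.
r_a = 6371 + 14370 = 20741 km = 2.0741×10⁷ m.
Semi-major axis a = (r_p + r_a)/2 = 14292 km = 1.429×10⁷ m.
Vis-viva: v² = μ(2/r − 1/a) = 3.986×10¹⁴ × (9.643×10⁻⁸ − 6.997×10⁻⁸) = 1.055×10⁷ m²/s².
v = 3247 m/s = 3.247 km/s.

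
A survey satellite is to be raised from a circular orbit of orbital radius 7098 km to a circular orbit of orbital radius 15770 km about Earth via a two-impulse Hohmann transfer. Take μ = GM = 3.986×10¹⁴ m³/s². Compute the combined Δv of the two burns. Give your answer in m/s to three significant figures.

Δv_total ≈ 2370 m/s

r₁ = 7098 km = 7.098×10⁶ m.
r₂ = 15770 km = 1.577×10⁷ m.
Transfer ellipse a_t = (r₁ + r₂)/2 = 1.143×10⁷ m.
At r₁: circular v_c1 = √(μ/r₁) = 7494 m/s; transfer-perigee v_p = √[μ(2/r₁ − 1/a_t)] = 8801 m/s.
Δv₁ = v_p − v_c1 = 1307 m/s.
At r₂: circular v_c2 = √(μ/r₂) = 5028 m/s; transfer-apogee v_a = √[μ(2/r₂ − 1/a_t)] = 3961 m/s.
Δv₂ = v_c2 − v_a = 1066 m/s.
Total Δv = Δv₁ + Δv₂ = 2373 m/s.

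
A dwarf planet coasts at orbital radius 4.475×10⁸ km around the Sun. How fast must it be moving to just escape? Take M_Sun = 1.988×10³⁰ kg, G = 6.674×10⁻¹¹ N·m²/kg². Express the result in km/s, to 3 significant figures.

v_esc ≈ 24.4 km/s

μ = GM = 6.674×10⁻¹¹ × 1.988×10³⁰ = 1.327×10²⁰ m³/s².
r = 4.475×10⁸ km = 4.475×10¹¹ m.
Escape speed v_esc = √(2μ/r) = √(2 × 1.327×10²⁰ / 4.475×10¹¹) = √(5.930×10⁸) = 24350 m/s.
= 24.35 km/s.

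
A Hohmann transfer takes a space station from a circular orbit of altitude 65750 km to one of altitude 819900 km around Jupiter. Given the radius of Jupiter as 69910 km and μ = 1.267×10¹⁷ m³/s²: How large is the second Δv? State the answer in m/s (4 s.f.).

Δv ≈ 5795 m/s

r₁ = 69910 + 65750 = 135660 km = 1.3566×10⁸ m.
r₂ = 69910 + 819900 = 889810 km = 8.8981×10⁸ m.
Transfer ellipse a_t = (r₁ + r₂)/2 = 5.127×10⁸ m.
At r₁: circular v_c1 = √(μ/r₁) = 30560 m/s; transfer-perijove v_p = √[μ(2/r₁ − 1/a_t)] = 40260 m/s.
At r₂: circular v_c2 = √(μ/r₂) = 11930 m/s; transfer-apojove v_a = √[μ(2/r₂ − 1/a_t)] = 6138 m/s.
Δv₂ = v_c2 − v_a = 5795 m/s.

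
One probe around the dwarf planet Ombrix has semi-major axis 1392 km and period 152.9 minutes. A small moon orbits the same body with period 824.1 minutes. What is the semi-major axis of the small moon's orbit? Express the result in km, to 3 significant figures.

a₂ ≈ 4280 km

Kepler's third law: a³ ∝ T², so a₂ = a₁ (T₂/T₁)^(2/3).
T₂/T₁ = 5.390, (T₂/T₁)^(2/3) = 3.074.
a₂ = 1392 × 3.074 = 4279 km.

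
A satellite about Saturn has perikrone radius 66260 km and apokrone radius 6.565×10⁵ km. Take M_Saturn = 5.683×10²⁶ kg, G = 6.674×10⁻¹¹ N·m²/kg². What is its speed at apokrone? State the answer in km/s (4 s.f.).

v ≈ 3.255 km/s

μ = GM = 6.674×10⁻¹¹ × 5.683×10²⁶ = 3.793×10¹⁶ m³/s².
Semi-major axis a = (r_p + r_a)/2 = 3.6138×10⁵ km = 3.614×10⁸ m.
Vis-viva: v² = μ(2/r − 1/a) = 3.793×10¹⁶ × (3.046×10⁻⁹ − 2.767×10⁻⁹) = 1.059×10⁷ m²/s².
v = 3255 m/s = 3.255 km/s.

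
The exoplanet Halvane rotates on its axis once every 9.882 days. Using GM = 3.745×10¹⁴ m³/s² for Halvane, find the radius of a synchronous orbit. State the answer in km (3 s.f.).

r_sync ≈ 1.91×10⁵ km

T = 9.882 days = 8.538×10⁵ s.
A synchronous orbit has period T, so by Kepler's third law a = (μT²/4π²)^(1/3).
μT²/4π² = 3.745×10¹⁴ × (8.538×10⁵)² / 39.48 = 6.915×10²⁴ m³.
a = 1.905×10⁸ m = 1.9052×10⁵ km.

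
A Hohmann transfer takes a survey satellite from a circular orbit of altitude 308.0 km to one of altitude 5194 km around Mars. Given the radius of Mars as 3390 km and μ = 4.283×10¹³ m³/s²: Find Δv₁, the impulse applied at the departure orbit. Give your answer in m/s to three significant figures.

r₁ = 3390 + 308.0 = 3698.0 km = 3.6980×10⁶ m.
r₂ = 3390 + 5194 = 8584.0 km = 8.5840×10⁶ m.
Transfer ellipse a_t = (r₁ + r₂)/2 = 6.141×10⁶ m.
At r₁: circular v_c1 = √(μ/r₁) = 3403 m/s; transfer-periapsis v_p = √[μ(2/r₁ − 1/a_t)] = 4024 m/s.
Δv₁ = v_p − v_c1 = 620.4 m/s.

Δv ≈ 620 m/s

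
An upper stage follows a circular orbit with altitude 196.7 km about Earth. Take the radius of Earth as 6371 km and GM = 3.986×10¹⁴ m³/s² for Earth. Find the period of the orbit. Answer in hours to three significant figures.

r = 6371 + 196.7 = 6567.7 km = 6.5677×10⁶ m.
Kepler's third law: T = 2π√(r³/μ) = 2π√((6.568×10⁶)³ / 3.986×10¹⁴).
r³/μ = 7.107×10⁵ s², so T = 2π × 8.430×10² = 5.297×10³ s.
Converting: 5.297×10³ s ÷ 3600 = 1.471 hours.

T ≈ 1.47 hours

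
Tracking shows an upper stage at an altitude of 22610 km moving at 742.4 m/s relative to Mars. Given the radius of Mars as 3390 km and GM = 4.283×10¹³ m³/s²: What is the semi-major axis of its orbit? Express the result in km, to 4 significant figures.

a ≈ 15610 km

r = 3390 + 22610 = 26000 km = 2.600×10⁷ m.
Specific orbital energy ε = v²/2 − μ/r = (742.4)²/2 − 4.283×10¹³/2.600×10⁷ = -1.372×10⁶ J/kg.
Since ε = −μ/(2a), a = −μ/(2ε) = 1.561×10⁷ m = 15612 km.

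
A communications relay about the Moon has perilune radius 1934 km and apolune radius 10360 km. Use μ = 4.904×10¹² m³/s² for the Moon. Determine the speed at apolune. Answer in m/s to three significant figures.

v ≈ 386 m/s

Semi-major axis a = (r_p + r_a)/2 = 6147.0 km = 6.147×10⁶ m.
Vis-viva: v² = μ(2/r − 1/a) = 4.904×10¹² × (1.931×10⁻⁷ − 1.627×10⁻⁷) = 1.489×10⁵ m²/s².
v = 385.9 m/s.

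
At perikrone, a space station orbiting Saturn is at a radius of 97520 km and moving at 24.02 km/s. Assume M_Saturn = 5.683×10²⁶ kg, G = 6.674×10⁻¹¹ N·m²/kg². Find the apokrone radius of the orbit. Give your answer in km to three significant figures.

apokrone radius ≈ 2.80×10⁵ km

μ = GM = 6.674×10⁻¹¹ × 5.683×10²⁶ = 3.793×10¹⁶ m³/s².
r_p = 9.752×10⁷ m.
Specific energy ε = v²/2 − μ/r = -1.004×10⁸ J/kg, so a = −μ/(2ε) = 1.888×10⁸ m.
The apsides satisfy r_p + r_a = 2a, so the apokrone radius is 2a − r_p = 2.801×10⁸ m = 2.8007×10⁵ km.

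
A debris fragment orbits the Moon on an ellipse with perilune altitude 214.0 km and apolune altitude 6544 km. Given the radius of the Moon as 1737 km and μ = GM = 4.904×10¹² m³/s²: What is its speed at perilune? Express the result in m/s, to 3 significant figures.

v ≈ 2020 m/s

r_p = 1737 + 214.0 = 1951.0 km = 1.9510×10⁶ m.
r_a = 1737 + 6544 = 8281.0 km = 8.2810×10⁶ m.
Semi-major axis a = (r_p + r_a)/2 = 5116.0 km = 5.116×10⁶ m.
Vis-viva: v² = μ(2/r − 1/a) = 4.904×10¹² × (1.025×10⁻⁶ − 1.955×10⁻⁷) = 4.069×10⁶ m²/s².
v = 2017 m/s.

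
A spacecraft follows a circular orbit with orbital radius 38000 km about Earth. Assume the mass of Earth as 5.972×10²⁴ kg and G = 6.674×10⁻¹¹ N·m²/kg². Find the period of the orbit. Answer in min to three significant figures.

T ≈ 1230 min

μ = GM = 6.674×10⁻¹¹ × 5.972×10²⁴ = 3.986×10¹⁴ m³/s².
r = 38000 km = 3.800×10⁷ m.
Kepler's third law: T = 2π√(r³/μ) = 2π√((3.800×10⁷)³ / 3.986×10¹⁴).
r³/μ = 1.377×10⁸ s², so T = 2π × 1.173×10⁴ = 7.372×10⁴ s.
Converting: 7.372×10⁴ s ÷ 60.00 = 1229 min.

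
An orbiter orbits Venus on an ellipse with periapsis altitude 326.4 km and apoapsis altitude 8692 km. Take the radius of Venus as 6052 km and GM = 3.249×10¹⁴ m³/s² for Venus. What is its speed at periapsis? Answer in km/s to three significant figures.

v ≈ 8.43 km/s

r_p = 6052 + 326.4 = 6378.4 km = 6.3784×10⁶ m.
r_a = 6052 + 8692 = 14744 km = 1.4744×10⁷ m.
Semi-major axis a = (r_p + r_a)/2 = 10561 km = 1.056×10⁷ m.
Vis-viva: v² = μ(2/r − 1/a) = 3.249×10¹⁴ × (3.136×10⁻⁷ − 9.469×10⁻⁸) = 7.111×10⁷ m²/s².
v = 8433 m/s = 8.433 km/s.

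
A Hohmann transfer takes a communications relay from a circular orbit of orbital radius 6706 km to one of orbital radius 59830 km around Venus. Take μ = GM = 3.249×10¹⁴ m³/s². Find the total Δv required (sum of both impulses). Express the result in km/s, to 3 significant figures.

Δv_total ≈ 3.66 km/s

r₁ = 6706 km = 6.706×10⁶ m.
r₂ = 59830 km = 5.983×10⁷ m.
Transfer ellipse a_t = (r₁ + r₂)/2 = 3.327×10⁷ m.
At r₁: circular v_c1 = √(μ/r₁) = 6961 m/s; transfer-periapsis v_p = √[μ(2/r₁ − 1/a_t)] = 9334 m/s.
Δv₁ = v_p − v_c1 = 2374 m/s.
At r₂: circular v_c2 = √(μ/r₂) = 2330 m/s; transfer-apoapsis v_a = √[μ(2/r₂ − 1/a_t)] = 1046 m/s.
Δv₂ = v_c2 − v_a = 1284 m/s.
Total Δv = Δv₁ + Δv₂ = 3658 m/s = 3.658 km/s.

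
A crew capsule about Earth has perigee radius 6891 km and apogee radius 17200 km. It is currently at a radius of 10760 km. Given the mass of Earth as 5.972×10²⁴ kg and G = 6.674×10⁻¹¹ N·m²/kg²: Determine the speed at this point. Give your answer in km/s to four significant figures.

v ≈ 6.403 km/s

μ = GM = 6.674×10⁻¹¹ × 5.972×10²⁴ = 3.986×10¹⁴ m³/s².
Semi-major axis a = (r_p + r_a)/2 = 12046 km = 1.205×10⁷ m.
Vis-viva: v² = μ(2/r − 1/a) = 3.986×10¹⁴ × (1.859×10⁻⁷ − 8.302×10⁻⁸) = 4.100×10⁷ m²/s².
v = 6403 m/s = 6.403 km/s.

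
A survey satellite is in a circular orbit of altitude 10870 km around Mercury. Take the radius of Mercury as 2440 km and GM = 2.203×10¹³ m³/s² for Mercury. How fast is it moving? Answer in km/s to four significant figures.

r = 2440 + 10870 = 13310 km = 1.3310×10⁷ m.
For a circular orbit v = √(μ/r) = √(2.203×10¹³ / 1.331×10⁷) = √(1.655×10⁶) = 1287 m/s.
That is 1.287 km/s.

v ≈ 1.287 km/s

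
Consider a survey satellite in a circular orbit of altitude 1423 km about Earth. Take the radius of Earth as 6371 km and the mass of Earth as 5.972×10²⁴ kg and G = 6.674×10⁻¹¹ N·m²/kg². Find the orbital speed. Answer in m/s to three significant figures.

v ≈ 7150 m/s

μ = GM = 6.674×10⁻¹¹ × 5.972×10²⁴ = 3.986×10¹⁴ m³/s².
r = 6371 + 1423 = 7794.0 km = 7.7940×10⁶ m.
For a circular orbit v = √(μ/r) = √(3.986×10¹⁴ / 7.794×10⁶) = √(5.114×10⁷) = 7151 m/s.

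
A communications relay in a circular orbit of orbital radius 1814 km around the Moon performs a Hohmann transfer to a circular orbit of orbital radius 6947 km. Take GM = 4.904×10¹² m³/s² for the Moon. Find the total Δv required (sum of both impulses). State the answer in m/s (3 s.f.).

Δv_total ≈ 726 m/s

r₁ = 1814 km = 1.814×10⁶ m.
r₂ = 6947 km = 6.947×10⁶ m.
Transfer ellipse a_t = (r₁ + r₂)/2 = 4.380×10⁶ m.
At r₁: circular v_c1 = √(μ/r₁) = 1644 m/s; transfer-perilune v_p = √[μ(2/r₁ − 1/a_t)] = 2071 m/s.
Δv₁ = v_p − v_c1 = 426.4 m/s.
At r₂: circular v_c2 = √(μ/r₂) = 840.2 m/s; transfer-apolune v_a = √[μ(2/r₂ − 1/a_t)] = 540.7 m/s.
Δv₂ = v_c2 − v_a = 299.5 m/s.
Total Δv = Δv₁ + Δv₂ = 725.9 m/s.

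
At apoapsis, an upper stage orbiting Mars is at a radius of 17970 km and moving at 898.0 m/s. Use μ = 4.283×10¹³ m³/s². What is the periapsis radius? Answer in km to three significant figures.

periapsis radius ≈ 3660 km

r_a = 1.797×10⁷ m.
Specific energy ε = v²/2 − μ/r = -1.980×10⁶ J/kg, so a = −μ/(2ε) = 1.081×10⁷ m.
The apsides satisfy r_p + r_a = 2a, so the periapsis radius is 2a − r_a = 3.659×10⁶ m = 3659.0 km.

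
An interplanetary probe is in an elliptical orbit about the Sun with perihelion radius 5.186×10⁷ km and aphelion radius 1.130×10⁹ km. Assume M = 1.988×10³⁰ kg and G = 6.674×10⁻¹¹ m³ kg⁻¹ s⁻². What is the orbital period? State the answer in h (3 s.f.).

μ = GM = 6.674×10⁻¹¹ × 1.988×10³⁰ = 1.327×10²⁰ m³/s².
Semi-major axis a = (r_p + r_a)/2 = (5.1860×10⁷ + 1.1300×10⁹)/2 = 5.9093×10⁸ km = 5.909×10¹¹ m.
By Kepler's third law T = 2π√(a³/μ) = 2π × 3.944×10⁷ = 2.478×10⁸ s.
= 68830 h.

T ≈ 68800 h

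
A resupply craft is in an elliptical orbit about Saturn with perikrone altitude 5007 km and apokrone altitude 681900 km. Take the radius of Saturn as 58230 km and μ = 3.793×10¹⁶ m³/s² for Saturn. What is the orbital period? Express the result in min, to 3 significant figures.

r_p = 58230 + 5007 = 63237 km = 6.3237×10⁷ m.
r_a = 58230 + 681900 = 740130 km = 7.4013×10⁸ m.
Semi-major axis a = (r_p + r_a)/2 = (63237 + 7.4013×10⁵)/2 = 4.0168×10⁵ km = 4.017×10⁸ m.
By Kepler's third law T = 2π√(a³/μ) = 2π × 4.134×10⁴ = 2.597×10⁵ s.
= 4329 min.

T ≈ 4330 min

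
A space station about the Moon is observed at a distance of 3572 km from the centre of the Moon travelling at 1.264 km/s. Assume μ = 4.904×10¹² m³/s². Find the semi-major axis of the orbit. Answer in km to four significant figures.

a ≈ 4271 km

r = 3.572×10⁶ m.
Vis-viva rearranged: 1/a = 2/r − v²/μ = 5.599×10⁻⁷ − 3.258×10⁻⁷ = 2.341×10⁻⁷ m⁻¹.
a = 4.271×10⁶ m = 4271.4 km.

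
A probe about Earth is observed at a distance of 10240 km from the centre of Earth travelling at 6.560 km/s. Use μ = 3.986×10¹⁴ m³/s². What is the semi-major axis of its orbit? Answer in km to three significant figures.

a ≈ 11400 km

r = 1.024×10⁷ m.
Specific orbital energy ε = v²/2 − μ/r = (6560)²/2 − 3.986×10¹⁴/1.024×10⁷ = -1.741×10⁷ J/kg.
Since ε = −μ/(2a), a = −μ/(2ε) = 1.145×10⁷ m = 11448 km.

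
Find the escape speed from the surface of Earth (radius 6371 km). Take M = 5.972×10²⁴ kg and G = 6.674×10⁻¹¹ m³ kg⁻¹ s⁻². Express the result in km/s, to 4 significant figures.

μ = GM = 6.674×10⁻¹¹ × 5.972×10²⁴ = 3.986×10¹⁴ m³/s².
r = R = 6.371×10⁶ m.
Escape speed v_esc = √(2μ/r) = √(2 × 3.986×10¹⁴ / 6.371×10⁶) = √(1.251×10⁸) = 11190 m/s.
= 11.19 km/s.

v_esc ≈ 11.19 km/s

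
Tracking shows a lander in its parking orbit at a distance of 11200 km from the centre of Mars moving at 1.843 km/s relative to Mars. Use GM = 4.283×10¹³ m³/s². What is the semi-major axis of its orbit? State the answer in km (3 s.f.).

a ≈ 10100 km

r = 1.120×10⁷ m.
Vis-viva rearranged: 1/a = 2/r − v²/μ = 1.786×10⁻⁷ − 7.931×10⁻⁸ = 9.927×10⁻⁸ m⁻¹.
a = 1.007×10⁷ m = 10074 km.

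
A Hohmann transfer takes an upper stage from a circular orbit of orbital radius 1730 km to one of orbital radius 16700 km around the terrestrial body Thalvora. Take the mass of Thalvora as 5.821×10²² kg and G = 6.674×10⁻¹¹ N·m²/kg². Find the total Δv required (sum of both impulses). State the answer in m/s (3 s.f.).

Δv_total ≈ 792 m/s

μ = GM = 6.674×10⁻¹¹ × 5.821×10²² = 3.885×10¹² m³/s².
r₁ = 1730 km = 1.730×10⁶ m.
r₂ = 16700 km = 1.670×10⁷ m.
Transfer ellipse a_t = (r₁ + r₂)/2 = 9.215×10⁶ m.
At r₁: circular v_c1 = √(μ/r₁) = 1499 m/s; transfer-periapsis v_p = √[μ(2/r₁ − 1/a_t)] = 2017 m/s.
Δv₁ = v_p − v_c1 = 518.8 m/s.
At r₂: circular v_c2 = √(μ/r₂) = 482.3 m/s; transfer-apoapsis v_a = √[μ(2/r₂ − 1/a_t)] = 209.0 m/s.
Δv₂ = v_c2 − v_a = 273.3 m/s.
Total Δv = Δv₁ + Δv₂ = 792.1 m/s.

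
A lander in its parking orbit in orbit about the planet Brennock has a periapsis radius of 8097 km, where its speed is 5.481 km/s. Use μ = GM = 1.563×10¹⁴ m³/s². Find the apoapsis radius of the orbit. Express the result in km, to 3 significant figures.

apoapsis radius ≈ 28400 km

r_p = 8.097×10⁶ m.
Specific energy ε = v²/2 − μ/r = -4.283×10⁶ J/kg, so a = −μ/(2ε) = 1.825×10⁷ m.
The apsides satisfy r_p + r_a = 2a, so the apoapsis radius is 2a − r_p = 2.840×10⁷ m = 28398 km.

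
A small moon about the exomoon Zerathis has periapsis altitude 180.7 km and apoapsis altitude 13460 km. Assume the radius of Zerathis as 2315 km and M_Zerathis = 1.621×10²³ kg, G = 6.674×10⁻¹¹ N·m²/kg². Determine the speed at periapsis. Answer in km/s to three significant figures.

v ≈ 2.74 km/s

μ = GM = 6.674×10⁻¹¹ × 1.621×10²³ = 1.082×10¹³ m³/s².
r_p = 2315 + 180.7 = 2495.7 km = 2.4957×10⁶ m.
r_a = 2315 + 13460 = 15775 km = 1.5775×10⁷ m.
Semi-major axis a = (r_p + r_a)/2 = 9135.4 km = 9.135×10⁶ m.
Vis-viva: v² = μ(2/r − 1/a) = 1.082×10¹³ × (8.014×10⁻⁷ − 1.095×10⁻⁷) = 7.486×10⁶ m²/s².
v = 2736 m/s = 2.736 km/s.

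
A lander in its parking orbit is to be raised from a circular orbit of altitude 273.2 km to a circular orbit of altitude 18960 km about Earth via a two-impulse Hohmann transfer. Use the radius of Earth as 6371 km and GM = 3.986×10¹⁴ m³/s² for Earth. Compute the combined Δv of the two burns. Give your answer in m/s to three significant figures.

Δv_total ≈ 3410 m/s

r₁ = 6371 + 273.2 = 6644.2 km = 6.6442×10⁶ m.
r₂ = 6371 + 18960 = 25331 km = 2.5331×10⁷ m.
Transfer ellipse a_t = (r₁ + r₂)/2 = 1.599×10⁷ m.
At r₁: circular v_c1 = √(μ/r₁) = 7745 m/s; transfer-perigee v_p = √[μ(2/r₁ − 1/a_t)] = 9749 m/s.
Δv₁ = v_p − v_c1 = 2004 m/s.
At r₂: circular v_c2 = √(μ/r₂) = 3967 m/s; transfer-apogee v_a = √[μ(2/r₂ − 1/a_t)] = 2557 m/s.
Δv₂ = v_c2 − v_a = 1410 m/s.
Total Δv = Δv₁ + Δv₂ = 3414 m/s.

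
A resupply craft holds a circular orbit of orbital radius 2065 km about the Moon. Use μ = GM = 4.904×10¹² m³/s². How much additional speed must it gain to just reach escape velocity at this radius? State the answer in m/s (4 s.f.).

Δv ≈ 638.3 m/s

r = 2065 km = 2.065×10⁶ m.
Circular speed v_c = √(μ/r) = 1541 m/s.
Escape speed v_esc = √(2μ/r) = √2 × v_c = 2179 m/s.
Δv = v_esc − v_c = 638.3 m/s.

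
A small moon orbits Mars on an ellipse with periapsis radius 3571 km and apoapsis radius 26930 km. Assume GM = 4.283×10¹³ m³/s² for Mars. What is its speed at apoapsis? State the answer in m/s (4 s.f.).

v ≈ 610.3 m/s

Semi-major axis a = (r_p + r_a)/2 = 15250 km = 1.525×10⁷ m.
Vis-viva: v² = μ(2/r − 1/a) = 4.283×10¹³ × (7.427×10⁻⁸ − 6.557×10⁻⁸) = 3.724×10⁵ m²/s².
v = 610.3 m/s.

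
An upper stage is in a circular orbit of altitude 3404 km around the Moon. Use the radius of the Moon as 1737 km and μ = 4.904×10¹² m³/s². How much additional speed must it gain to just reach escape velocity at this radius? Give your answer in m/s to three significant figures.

Δv ≈ 405 m/s

r = 1737 + 3404 = 5141.0 km = 5.1410×10⁶ m.
Circular speed v_c = √(μ/r) = 976.7 m/s.
Escape speed v_esc = √(2μ/r) = √2 × v_c = 1381 m/s.
Δv = v_esc − v_c = 404.6 m/s.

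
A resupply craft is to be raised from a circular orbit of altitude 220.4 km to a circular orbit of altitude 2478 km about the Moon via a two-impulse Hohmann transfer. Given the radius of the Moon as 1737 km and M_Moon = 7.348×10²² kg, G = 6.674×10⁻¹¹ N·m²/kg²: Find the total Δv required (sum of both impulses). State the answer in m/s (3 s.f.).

Δv_total ≈ 487 m/s

μ = GM = 6.674×10⁻¹¹ × 7.348×10²² = 4.904×10¹² m³/s².
r₁ = 1737 + 220.4 = 1957.4 km = 1.9574×10⁶ m.
r₂ = 1737 + 2478 = 4215.0 km = 4.2150×10⁶ m.
Transfer ellipse a_t = (r₁ + r₂)/2 = 3.086×10⁶ m.
At r₁: circular v_c1 = √(μ/r₁) = 1583 m/s; transfer-perilune v_p = √[μ(2/r₁ − 1/a_t)] = 1850 m/s.
Δv₁ = v_p − v_c1 = 267.0 m/s.
At r₂: circular v_c2 = √(μ/r₂) = 1079 m/s; transfer-apolune v_a = √[μ(2/r₂ − 1/a_t)] = 859.0 m/s.
Δv₂ = v_c2 − v_a = 219.6 m/s.
Total Δv = Δv₁ + Δv₂ = 486.6 m/s.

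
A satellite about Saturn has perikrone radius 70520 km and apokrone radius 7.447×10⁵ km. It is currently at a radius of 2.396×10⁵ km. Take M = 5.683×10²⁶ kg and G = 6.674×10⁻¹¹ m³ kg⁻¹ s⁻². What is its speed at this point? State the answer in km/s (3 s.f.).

v ≈ 15.0 km/s

μ = GM = 6.674×10⁻¹¹ × 5.683×10²⁶ = 3.793×10¹⁶ m³/s².
Semi-major axis a = (r_p + r_a)/2 = 4.0761×10⁵ km = 4.076×10⁸ m.
Vis-viva: v² = μ(2/r − 1/a) = 3.793×10¹⁶ × (8.347×10⁻⁹ − 2.453×10⁻⁹) = 2.235×10⁸ m²/s².
v = 14950 m/s = 14.95 km/s.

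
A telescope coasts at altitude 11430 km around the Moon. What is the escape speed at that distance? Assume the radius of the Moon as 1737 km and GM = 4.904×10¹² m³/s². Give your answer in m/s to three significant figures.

r = 1737 + 11430 = 13167 km = 1.3167×10⁷ m.
Escape speed v_esc = √(2μ/r) = √(2 × 4.904×10¹² / 1.317×10⁷) = √(7.449×10⁵) = 863.1 m/s.

v_esc ≈ 863 m/s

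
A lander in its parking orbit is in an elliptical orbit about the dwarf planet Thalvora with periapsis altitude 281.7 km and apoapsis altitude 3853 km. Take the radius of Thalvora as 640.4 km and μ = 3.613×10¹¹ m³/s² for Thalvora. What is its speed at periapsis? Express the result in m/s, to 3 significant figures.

v ≈ 806 m/s

r_p = 640.4 + 281.7 = 922.10 km = 9.2210×10⁵ m.
r_a = 640.4 + 3853 = 4493.4 km = 4.4934×10⁶ m.
Semi-major axis a = (r_p + r_a)/2 = 2707.8 km = 2.708×10⁶ m.
Vis-viva: v² = μ(2/r − 1/a) = 3.613×10¹¹ × (2.169×10⁻⁶ − 3.693×10⁻⁷) = 6.502×10⁵ m²/s².
v = 806.4 m/s.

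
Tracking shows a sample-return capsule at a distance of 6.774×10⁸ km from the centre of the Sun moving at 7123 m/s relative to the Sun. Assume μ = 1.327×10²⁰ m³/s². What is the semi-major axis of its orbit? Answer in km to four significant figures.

r = 6.774×10¹¹ m.
Specific orbital energy ε = v²/2 − μ/r = (7123)²/2 − 1.327×10²⁰/6.774×10¹¹ = -1.705×10⁸ J/kg.
Since ε = −μ/(2a), a = −μ/(2ε) = 3.891×10¹¹ m = 3.8909×10⁸ km.

a ≈ 3.891×10⁸ km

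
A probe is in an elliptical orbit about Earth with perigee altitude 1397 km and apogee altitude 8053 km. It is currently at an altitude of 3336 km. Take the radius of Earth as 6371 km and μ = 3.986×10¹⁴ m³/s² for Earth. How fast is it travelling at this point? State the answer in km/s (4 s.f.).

v ≈ 6.797 km/s

r_p = 6371 + 1397 = 7768.0 km = 7.7680×10⁶ m.
r_a = 6371 + 8053 = 14424 km = 1.4424×10⁷ m.
r = 6371 + 3336 = 9707.0 km = 9.707×10⁶ m.
Semi-major axis a = (r_p + r_a)/2 = 11096 km = 1.110×10⁷ m.
Vis-viva: v² = μ(2/r − 1/a) = 3.986×10¹⁴ × (2.060×10⁻⁷ − 9.012×10⁻⁸) = 4.620×10⁷ m²/s².
v = 6797 m/s = 6.797 km/s.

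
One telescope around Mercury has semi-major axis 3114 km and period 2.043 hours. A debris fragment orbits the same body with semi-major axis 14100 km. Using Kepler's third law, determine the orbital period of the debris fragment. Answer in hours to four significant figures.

T₂ ≈ 19.68 hours

Kepler's third law: T² ∝ a³, so T₂ = T₁ (a₂/a₁)^(3/2).
a₂/a₁ = 4.528, (a₂/a₁)^(3/2) = 9.635.
T₂ = 2.043 × 9.635 = 19.68 hours.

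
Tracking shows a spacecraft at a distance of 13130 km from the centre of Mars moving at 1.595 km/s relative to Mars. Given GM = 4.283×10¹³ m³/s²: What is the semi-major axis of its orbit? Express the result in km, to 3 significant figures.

a ≈ 10800 km

r = 1.313×10⁷ m.
Specific orbital energy ε = v²/2 − μ/r = (1595)²/2 − 4.283×10¹³/1.313×10⁷ = -1.990×10⁶ J/kg.
Since ε = −μ/(2a), a = −μ/(2ε) = 1.076×10⁷ m = 10761 km.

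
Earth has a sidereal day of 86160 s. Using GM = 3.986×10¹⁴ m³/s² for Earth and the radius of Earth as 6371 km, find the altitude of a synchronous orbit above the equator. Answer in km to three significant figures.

h_sync ≈ 35800 km

A synchronous orbit has period T, so by Kepler's third law a = (μT²/4π²)^(1/3).
μT²/4π² = 3.986×10¹⁴ × (8.616×10⁴)² / 39.48 = 7.495×10²² m³.
a = 4.216×10⁷ m = 42163 km.
Altitude h = a − R = 42163 − 6371 = 35792 km.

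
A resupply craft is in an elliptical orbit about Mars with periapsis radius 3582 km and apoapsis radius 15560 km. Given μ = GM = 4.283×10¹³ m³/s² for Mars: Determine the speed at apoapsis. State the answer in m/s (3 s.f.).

v ≈ 1010 m/s

Semi-major axis a = (r_p + r_a)/2 = 9571.0 km = 9.571×10⁶ m.
Vis-viva: v² = μ(2/r − 1/a) = 4.283×10¹³ × (1.285×10⁻⁷ − 1.045×10⁻⁷) = 1.030×10⁶ m²/s².
v = 1015 m/s.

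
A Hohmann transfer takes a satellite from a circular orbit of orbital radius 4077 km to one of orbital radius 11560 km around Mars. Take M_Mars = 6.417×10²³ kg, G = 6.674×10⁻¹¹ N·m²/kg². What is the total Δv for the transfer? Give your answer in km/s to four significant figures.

μ = GM = 6.674×10⁻¹¹ × 6.417×10²³ = 4.283×10¹³ m³/s².
r₁ = 4077 km = 4.077×10⁶ m.
r₂ = 11560 km = 1.156×10⁷ m.
Transfer ellipse a_t = (r₁ + r₂)/2 = 7.818×10⁶ m.
At r₁: circular v_c1 = √(μ/r₁) = 3241 m/s; transfer-periapsis v_p = √[μ(2/r₁ − 1/a_t)] = 3941 m/s.
Δv₁ = v_p − v_c1 = 699.9 m/s.
At r₂: circular v_c2 = √(μ/r₂) = 1925 m/s; transfer-apoapsis v_a = √[μ(2/r₂ − 1/a_t)] = 1390 m/s.
Δv₂ = v_c2 − v_a = 534.9 m/s.
Total Δv = Δv₁ + Δv₂ = 1235 m/s = 1.235 km/s.

Δv_total ≈ 1.235 km/s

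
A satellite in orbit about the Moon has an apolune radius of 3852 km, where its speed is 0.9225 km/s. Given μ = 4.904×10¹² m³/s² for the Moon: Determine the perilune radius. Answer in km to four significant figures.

r_a = 3.852×10⁶ m.
Specific energy ε = v²/2 − μ/r = -8.476×10⁵ J/kg, so a = −μ/(2ε) = 2.893×10⁶ m.
The apsides satisfy r_p + r_a = 2a, so the perilune radius is 2a − r_a = 1.934×10⁶ m = 1933.7 km.

perilune radius ≈ 1934 km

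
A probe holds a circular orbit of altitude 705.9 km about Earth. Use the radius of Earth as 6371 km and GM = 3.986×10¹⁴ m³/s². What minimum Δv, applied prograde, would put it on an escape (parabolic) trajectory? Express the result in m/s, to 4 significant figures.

Δv ≈ 3109 m/s

r = 6371 + 705.9 = 7076.9 km = 7.0769×10⁶ m.
Circular speed v_c = √(μ/r) = 7505 m/s.
Escape speed v_esc = √(2μ/r) = √2 × v_c = 10610 m/s.
Δv = v_esc − v_c = 3109 m/s.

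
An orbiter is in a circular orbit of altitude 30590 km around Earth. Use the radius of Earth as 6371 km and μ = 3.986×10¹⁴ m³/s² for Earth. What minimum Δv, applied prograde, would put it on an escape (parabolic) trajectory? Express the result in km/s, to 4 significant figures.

Δv ≈ 1.360 km/s

r = 6371 + 30590 = 36961 km = 3.6961×10⁷ m.
Circular speed v_c = √(μ/r) = 3284 m/s.
Escape speed v_esc = √(2μ/r) = √2 × v_c = 4644 m/s.
Δv = v_esc − v_c = 1360 m/s = 1.360 km/s.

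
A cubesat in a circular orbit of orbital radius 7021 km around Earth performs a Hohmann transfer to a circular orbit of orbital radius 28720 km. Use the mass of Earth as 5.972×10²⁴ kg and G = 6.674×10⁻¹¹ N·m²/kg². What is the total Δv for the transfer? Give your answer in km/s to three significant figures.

Δv_total ≈ 3.41 km/s

μ = GM = 6.674×10⁻¹¹ × 5.972×10²⁴ = 3.986×10¹⁴ m³/s².
r₁ = 7021 km = 7.021×10⁶ m.
r₂ = 28720 km = 2.872×10⁷ m.
Transfer ellipse a_t = (r₁ + r₂)/2 = 1.787×10⁷ m.
At r₁: circular v_c1 = √(μ/r₁) = 7534 m/s; transfer-perigee v_p = √[μ(2/r₁ − 1/a_t)] = 9552 m/s.
Δv₁ = v_p − v_c1 = 2017 m/s.
At r₂: circular v_c2 = √(μ/r₂) = 3725 m/s; transfer-apogee v_a = √[μ(2/r₂ − 1/a_t)] = 2335 m/s.
Δv₂ = v_c2 − v_a = 1390 m/s.
Total Δv = Δv₁ + Δv₂ = 3407 m/s = 3.407 km/s.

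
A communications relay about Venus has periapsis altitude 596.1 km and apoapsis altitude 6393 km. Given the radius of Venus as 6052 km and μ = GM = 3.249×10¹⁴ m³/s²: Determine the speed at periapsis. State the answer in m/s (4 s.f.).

r_p = 6052 + 596.1 = 6648.1 km = 6.6481×10⁶ m.
r_a = 6052 + 6393 = 12445 km = 1.2445×10⁷ m.
Semi-major axis a = (r_p + r_a)/2 = 9546.5 km = 9.547×10⁶ m.
Vis-viva: v² = μ(2/r − 1/a) = 3.249×10¹⁴ × (3.008×10⁻⁷ − 1.047×10⁻⁷) = 6.371×10⁷ m²/s².
v = 7982 m/s.

v ≈ 7982 m/s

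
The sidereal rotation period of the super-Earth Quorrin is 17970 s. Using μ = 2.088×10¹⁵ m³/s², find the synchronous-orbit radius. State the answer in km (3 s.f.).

A synchronous orbit has period T, so by Kepler's third law a = (μT²/4π²)^(1/3).
μT²/4π² = 2.088×10¹⁵ × (1.797×10⁴)² / 39.48 = 1.708×10²² m³.
a = 2.575×10⁷ m = 25753 km.

r_sync ≈ 25800 km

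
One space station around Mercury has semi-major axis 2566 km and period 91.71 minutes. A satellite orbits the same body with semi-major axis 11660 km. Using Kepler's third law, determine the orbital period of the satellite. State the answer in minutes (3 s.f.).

T₂ ≈ 888 minutes

Kepler's third law: T² ∝ a³, so T₂ = T₁ (a₂/a₁)^(3/2).
a₂/a₁ = 4.544, (a₂/a₁)^(3/2) = 9.686.
T₂ = 91.71 × 9.686 = 888.3 minutes.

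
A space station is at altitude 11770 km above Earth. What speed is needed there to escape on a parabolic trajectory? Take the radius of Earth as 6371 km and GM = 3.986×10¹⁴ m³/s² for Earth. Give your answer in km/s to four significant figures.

v_esc ≈ 6.629 km/s

r = 6371 + 11770 = 18141 km = 1.8141×10⁷ m.
Escape speed v_esc = √(2μ/r) = √(2 × 3.986×10¹⁴ / 1.814×10⁷) = √(4.394×10⁷) = 6629 m/s.
= 6.629 km/s.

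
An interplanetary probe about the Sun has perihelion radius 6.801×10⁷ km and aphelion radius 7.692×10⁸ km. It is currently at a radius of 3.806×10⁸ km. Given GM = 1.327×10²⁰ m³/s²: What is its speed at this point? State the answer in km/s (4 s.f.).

Semi-major axis a = (r_p + r_a)/2 = 4.1860×10⁸ km = 4.186×10¹¹ m.
Vis-viva: v² = μ(2/r − 1/a) = 1.327×10²⁰ × (5.255×10⁻¹² − 2.389×10⁻¹²) = 3.803×10⁸ m²/s².
v = 19500 m/s = 19.50 km/s.

v ≈ 19.50 km/s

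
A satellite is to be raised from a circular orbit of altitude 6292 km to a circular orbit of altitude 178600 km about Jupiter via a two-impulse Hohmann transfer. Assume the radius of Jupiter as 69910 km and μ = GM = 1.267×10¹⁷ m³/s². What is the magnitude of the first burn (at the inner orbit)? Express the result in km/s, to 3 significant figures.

Δv ≈ 9.67 km/s

r₁ = 69910 + 6292 = 76202 km = 7.6202×10⁷ m.
r₂ = 69910 + 178600 = 248510 km = 2.4851×10⁸ m.
Transfer ellipse a_t = (r₁ + r₂)/2 = 1.624×10⁸ m.
At r₁: circular v_c1 = √(μ/r₁) = 40780 m/s; transfer-perijove v_p = √[μ(2/r₁ − 1/a_t)] = 50450 m/s.
Δv₁ = v_p − v_c1 = 9672 m/s.
= 9.672 km/s.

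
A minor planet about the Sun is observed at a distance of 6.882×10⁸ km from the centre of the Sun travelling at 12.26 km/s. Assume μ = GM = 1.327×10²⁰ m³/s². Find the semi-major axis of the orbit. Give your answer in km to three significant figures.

r = 6.882×10¹¹ m.
Specific orbital energy ε = v²/2 − μ/r = (12260)²/2 − 1.327×10²⁰/6.882×10¹¹ = -1.177×10⁸ J/kg.
Since ε = −μ/(2a), a = −μ/(2ε) = 5.639×10¹¹ m = 5.6387×10⁸ km.

a ≈ 5.64×10⁸ km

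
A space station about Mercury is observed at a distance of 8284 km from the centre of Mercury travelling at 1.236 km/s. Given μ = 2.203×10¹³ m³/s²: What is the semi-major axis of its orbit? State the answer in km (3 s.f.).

a ≈ 5810 km

r = 8.284×10⁶ m.
Specific orbital energy ε = v²/2 − μ/r = (1236)²/2 − 2.203×10¹³/8.284×10⁶ = -1.895×10⁶ J/kg.
Since ε = −μ/(2a), a = −μ/(2ε) = 5.811×10⁶ m = 5811.1 km.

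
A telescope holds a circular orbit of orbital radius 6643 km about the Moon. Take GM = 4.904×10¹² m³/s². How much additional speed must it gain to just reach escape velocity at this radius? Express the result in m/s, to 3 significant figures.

r = 6643 km = 6.643×10⁶ m.
Circular speed v_c = √(μ/r) = 859.2 m/s.
Escape speed v_esc = √(2μ/r) = √2 × v_c = 1215 m/s.
Δv = v_esc − v_c = 355.9 m/s.

Δv ≈ 356 m/s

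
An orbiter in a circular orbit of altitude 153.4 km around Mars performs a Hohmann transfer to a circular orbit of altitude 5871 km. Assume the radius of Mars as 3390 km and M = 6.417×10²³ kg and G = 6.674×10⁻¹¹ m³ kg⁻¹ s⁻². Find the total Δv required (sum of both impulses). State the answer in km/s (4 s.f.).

μ = GM = 6.674×10⁻¹¹ × 6.417×10²³ = 4.283×10¹³ m³/s².
r₁ = 3390 + 153.4 = 3543.4 km = 3.5434×10⁶ m.
r₂ = 3390 + 5871 = 9261.0 km = 9.2610×10⁶ m.
Transfer ellipse a_t = (r₁ + r₂)/2 = 6.402×10⁶ m.
At r₁: circular v_c1 = √(μ/r₁) = 3477 m/s; transfer-periapsis v_p = √[μ(2/r₁ − 1/a_t)] = 4181 m/s.
Δv₁ = v_p − v_c1 = 704.8 m/s.
At r₂: circular v_c2 = √(μ/r₂) = 2150 m/s; transfer-apoapsis v_a = √[μ(2/r₂ − 1/a_t)] = 1600 m/s.
Δv₂ = v_c2 − v_a = 550.6 m/s.
Total Δv = Δv₁ + Δv₂ = 1255 m/s = 1.255 km/s.

Δv_total ≈ 1.255 km/s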